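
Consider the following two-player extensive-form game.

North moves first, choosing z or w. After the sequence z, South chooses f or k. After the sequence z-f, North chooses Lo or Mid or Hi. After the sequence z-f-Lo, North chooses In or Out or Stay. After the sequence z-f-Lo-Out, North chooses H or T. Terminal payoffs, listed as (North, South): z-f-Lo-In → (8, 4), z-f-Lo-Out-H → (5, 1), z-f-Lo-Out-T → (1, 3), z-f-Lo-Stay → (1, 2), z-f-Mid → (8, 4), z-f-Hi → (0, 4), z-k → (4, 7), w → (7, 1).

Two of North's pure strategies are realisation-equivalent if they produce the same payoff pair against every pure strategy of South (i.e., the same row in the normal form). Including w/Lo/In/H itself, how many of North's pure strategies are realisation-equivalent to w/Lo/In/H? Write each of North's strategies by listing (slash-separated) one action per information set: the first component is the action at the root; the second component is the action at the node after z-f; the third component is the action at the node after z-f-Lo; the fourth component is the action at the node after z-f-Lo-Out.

Row for w/Lo/In/H (columns f, k): (7,1) (7,1).
Under w/Lo/In/H, North's choice at the node after z-f and at the node after z-f-Lo and at the node after z-f-Lo-Out can never be reached regardless of what South does, so varying those choices leaves every outcome unchanged.
Holding the reachable choices fixed and varying the unreachable ones freely already gives 3 × 3 × 2 = 18 equivalent strategies.
No other strategy reproduces this row, so those 18 are the full class: w/Lo/In/H, w/Lo/In/T, w/Lo/Out/H, w/Lo/Out/T, w/Lo/Stay/H, w/Lo/Stay/T, w/Mid/In/H, w/Mid/In/T, w/Mid/Out/H, w/Mid/Out/T, w/Mid/Stay/H, w/Mid/Stay/T, w/Hi/In/H, w/Hi/In/T, w/Hi/Out/H, w/Hi/Out/T, w/Hi/Stay/H, w/Hi/Stay/T.

18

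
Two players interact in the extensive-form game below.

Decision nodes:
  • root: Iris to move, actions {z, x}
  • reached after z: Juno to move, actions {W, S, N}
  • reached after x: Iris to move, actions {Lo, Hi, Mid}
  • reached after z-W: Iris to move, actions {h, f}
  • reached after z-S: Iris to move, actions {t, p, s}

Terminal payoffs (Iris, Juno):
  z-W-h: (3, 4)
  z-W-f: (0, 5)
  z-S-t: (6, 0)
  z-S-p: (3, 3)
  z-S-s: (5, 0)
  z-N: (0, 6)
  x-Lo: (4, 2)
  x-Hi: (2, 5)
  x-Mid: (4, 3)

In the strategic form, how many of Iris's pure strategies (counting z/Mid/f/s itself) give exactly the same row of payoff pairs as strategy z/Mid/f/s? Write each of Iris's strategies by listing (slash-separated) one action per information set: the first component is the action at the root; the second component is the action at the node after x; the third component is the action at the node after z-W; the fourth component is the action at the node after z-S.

Row for z/Mid/f/s (columns W, S, N): (0,5) (5,0) (0,6).
Under z/Mid/f/s, Iris's choice at the node after x can never be reached regardless of what Juno does, so varying those choices leaves every outcome unchanged.
Holding the reachable choices fixed and varying the unreachable one freely already gives 3 equivalent strategies.
No other strategy reproduces this row, so those 3 are the full class: z/Lo/f/s, z/Hi/f/s, z/Mid/f/s.

3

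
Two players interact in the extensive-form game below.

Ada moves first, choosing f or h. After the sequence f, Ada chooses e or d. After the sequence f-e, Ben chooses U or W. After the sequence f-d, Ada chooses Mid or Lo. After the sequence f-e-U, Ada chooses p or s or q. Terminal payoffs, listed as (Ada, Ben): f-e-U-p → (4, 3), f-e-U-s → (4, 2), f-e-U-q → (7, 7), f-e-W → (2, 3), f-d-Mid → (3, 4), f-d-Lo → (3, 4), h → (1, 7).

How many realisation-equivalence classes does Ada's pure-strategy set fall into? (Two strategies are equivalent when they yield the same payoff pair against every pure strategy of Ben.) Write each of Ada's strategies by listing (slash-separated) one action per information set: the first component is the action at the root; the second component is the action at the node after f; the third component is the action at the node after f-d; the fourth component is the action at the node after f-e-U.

5

Ada has 24 pure strategies: f/e/Mid/p, f/e/Mid/s, f/e/Mid/q, f/e/Lo/p, f/e/Lo/s, f/e/Lo/q, f/d/Mid/p, f/d/Mid/s, f/d/Mid/q, f/d/Lo/p, f/d/Lo/s, f/d/Lo/q, h/e/Mid/p, h/e/Mid/s, h/e/Mid/q, h/e/Lo/p, h/e/Lo/s, h/e/Lo/q, h/d/Mid/p, h/d/Mid/s, h/d/Mid/q, h/d/Lo/p, h/d/Lo/s, h/d/Lo/q. Columns: U, W.
{f/e/Mid/p, f/e/Lo/p} → row (4,3) (2,3)
{f/e/Mid/s, f/e/Lo/s} → row (4,2) (2,3)
{f/e/Mid/q, f/e/Lo/q} → row (7,7) (2,3)
{f/d/Mid/p, f/d/Mid/s, f/d/Mid/q, f/d/Lo/p, f/d/Lo/s, f/d/Lo/q} → row (3,4) (3,4)
{h/e/Mid/p, h/e/Mid/s, h/e/Mid/q, h/e/Lo/p, h/e/Lo/s, h/e/Lo/q, h/d/Mid/p, h/d/Mid/s, h/d/Mid/q, h/d/Lo/p, h/d/Lo/s, h/d/Lo/q} → row (1,7) (1,7)
That's 5 distinct rows out of 24 strategies.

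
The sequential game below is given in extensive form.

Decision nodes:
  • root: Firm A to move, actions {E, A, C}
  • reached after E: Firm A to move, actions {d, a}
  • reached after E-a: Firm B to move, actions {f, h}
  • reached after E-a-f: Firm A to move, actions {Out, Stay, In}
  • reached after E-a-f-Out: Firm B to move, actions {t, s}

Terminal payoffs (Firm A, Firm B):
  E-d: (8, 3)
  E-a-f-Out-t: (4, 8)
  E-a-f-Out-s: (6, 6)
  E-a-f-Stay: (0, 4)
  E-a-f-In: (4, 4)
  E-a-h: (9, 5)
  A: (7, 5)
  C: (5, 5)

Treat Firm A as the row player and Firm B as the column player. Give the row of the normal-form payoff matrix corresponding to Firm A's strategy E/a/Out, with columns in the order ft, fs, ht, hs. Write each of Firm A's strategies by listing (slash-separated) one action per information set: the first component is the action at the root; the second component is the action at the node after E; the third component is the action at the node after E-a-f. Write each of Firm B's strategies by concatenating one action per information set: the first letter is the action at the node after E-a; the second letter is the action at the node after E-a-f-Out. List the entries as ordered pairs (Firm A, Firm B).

vs ft: Firm A plays E → Firm A plays a at [E] → Firm B plays f at [E-a] → Firm A plays Out at [E-a-f] → Firm B plays t at [E-a-f-Out] → (4, 8)
vs fs: Firm A plays E → Firm A plays a at [E] → Firm B plays f at [E-a] → Firm A plays Out at [E-a-f] → Firm B plays s at [E-a-f-Out] → (6, 6)
vs ht: Firm A plays E → Firm A plays a at [E] → Firm B plays h at [E-a] → (9, 5)
vs hs: Firm A plays E → Firm A plays a at [E] → Firm B plays h at [E-a] → (9, 5)

(4,8) (6,6) (9,5) (9,5)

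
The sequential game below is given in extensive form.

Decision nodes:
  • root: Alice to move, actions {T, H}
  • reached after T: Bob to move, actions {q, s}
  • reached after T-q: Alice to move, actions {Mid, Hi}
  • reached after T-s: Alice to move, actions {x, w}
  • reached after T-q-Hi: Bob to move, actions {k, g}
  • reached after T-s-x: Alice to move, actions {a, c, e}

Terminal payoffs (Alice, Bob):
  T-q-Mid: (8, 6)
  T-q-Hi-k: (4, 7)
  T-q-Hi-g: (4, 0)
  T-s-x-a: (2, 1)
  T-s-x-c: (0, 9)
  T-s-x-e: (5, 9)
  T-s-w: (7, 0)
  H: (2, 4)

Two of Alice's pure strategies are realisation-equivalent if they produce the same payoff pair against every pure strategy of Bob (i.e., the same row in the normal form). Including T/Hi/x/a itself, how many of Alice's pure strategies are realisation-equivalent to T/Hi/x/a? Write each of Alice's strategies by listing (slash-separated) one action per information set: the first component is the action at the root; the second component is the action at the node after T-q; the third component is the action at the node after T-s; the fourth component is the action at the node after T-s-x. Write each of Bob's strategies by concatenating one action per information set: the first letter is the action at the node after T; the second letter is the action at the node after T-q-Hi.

1

Row for T/Hi/x/a (columns qk, qg, sk, sg): (4,7) (4,0) (2,1) (2,1).
Every one of Alice's information sets is on the play path for some reply by Bob when Alice follows T/Hi/x/a.
Changing the action at any of them therefore changes at least one column, so only T/Hi/x/a itself gives this row.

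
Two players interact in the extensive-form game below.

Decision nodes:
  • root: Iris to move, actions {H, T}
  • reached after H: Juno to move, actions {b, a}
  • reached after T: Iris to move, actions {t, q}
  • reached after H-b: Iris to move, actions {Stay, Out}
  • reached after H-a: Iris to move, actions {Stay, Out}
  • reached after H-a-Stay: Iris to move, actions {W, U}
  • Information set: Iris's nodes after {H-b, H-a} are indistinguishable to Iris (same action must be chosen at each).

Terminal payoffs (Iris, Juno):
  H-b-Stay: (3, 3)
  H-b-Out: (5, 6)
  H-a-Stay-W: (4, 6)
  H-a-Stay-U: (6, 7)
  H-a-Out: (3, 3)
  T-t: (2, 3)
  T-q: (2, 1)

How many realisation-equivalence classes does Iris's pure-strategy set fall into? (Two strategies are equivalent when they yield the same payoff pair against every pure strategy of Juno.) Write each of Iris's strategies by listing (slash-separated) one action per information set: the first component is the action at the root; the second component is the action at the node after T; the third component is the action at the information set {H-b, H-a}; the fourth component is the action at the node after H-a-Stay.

Iris has 16 pure strategies: H/t/Stay/W, H/t/Stay/U, H/t/Out/W, H/t/Out/U, H/q/Stay/W, H/q/Stay/U, H/q/Out/W, H/q/Out/U, T/t/Stay/W, T/t/Stay/U, T/t/Out/W, T/t/Out/U, T/q/Stay/W, T/q/Stay/U, T/q/Out/W, T/q/Out/U. Columns: b, a.
{H/t/Stay/W, H/q/Stay/W} → row (3,3) (4,6)
{H/t/Stay/U, H/q/Stay/U} → row (3,3) (6,7)
{H/t/Out/W, H/t/Out/U, H/q/Out/W, H/q/Out/U} → row (5,6) (3,3)
{T/t/Stay/W, T/t/Stay/U, T/t/Out/W, T/t/Out/U} → row (2,3) (2,3)
{T/q/Stay/W, T/q/Stay/U, T/q/Out/W, T/q/Out/U} → row (2,1) (2,1)
That's 5 distinct rows out of 16 strategies.

5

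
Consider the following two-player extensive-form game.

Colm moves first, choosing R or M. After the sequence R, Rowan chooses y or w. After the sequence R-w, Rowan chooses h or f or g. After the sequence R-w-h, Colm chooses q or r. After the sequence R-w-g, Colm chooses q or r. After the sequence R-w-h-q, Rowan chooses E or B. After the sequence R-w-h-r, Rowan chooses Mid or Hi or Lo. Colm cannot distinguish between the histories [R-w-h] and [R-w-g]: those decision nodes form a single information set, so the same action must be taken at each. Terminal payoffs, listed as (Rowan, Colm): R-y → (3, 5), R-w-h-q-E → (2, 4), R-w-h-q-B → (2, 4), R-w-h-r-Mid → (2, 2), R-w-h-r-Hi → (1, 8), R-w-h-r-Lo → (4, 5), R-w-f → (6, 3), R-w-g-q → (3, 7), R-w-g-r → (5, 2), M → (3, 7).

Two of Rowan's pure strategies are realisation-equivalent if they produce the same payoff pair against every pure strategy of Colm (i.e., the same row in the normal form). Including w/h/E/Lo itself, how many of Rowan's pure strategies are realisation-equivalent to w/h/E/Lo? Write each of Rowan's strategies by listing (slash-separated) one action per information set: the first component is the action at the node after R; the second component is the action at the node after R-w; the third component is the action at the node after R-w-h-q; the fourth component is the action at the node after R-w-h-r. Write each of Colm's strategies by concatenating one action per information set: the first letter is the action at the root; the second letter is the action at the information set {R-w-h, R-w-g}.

Row for w/h/E/Lo (columns Rq, Rr, Mq, Mr): (2,4) (4,5) (3,7) (3,7).
Every one of Rowan's information sets is on the play path for some reply by Colm when Rowan follows w/h/E/Lo.
Even so, w/h/B/Lo happens to produce the same payoff in every column — so 2 strategies share this row.

2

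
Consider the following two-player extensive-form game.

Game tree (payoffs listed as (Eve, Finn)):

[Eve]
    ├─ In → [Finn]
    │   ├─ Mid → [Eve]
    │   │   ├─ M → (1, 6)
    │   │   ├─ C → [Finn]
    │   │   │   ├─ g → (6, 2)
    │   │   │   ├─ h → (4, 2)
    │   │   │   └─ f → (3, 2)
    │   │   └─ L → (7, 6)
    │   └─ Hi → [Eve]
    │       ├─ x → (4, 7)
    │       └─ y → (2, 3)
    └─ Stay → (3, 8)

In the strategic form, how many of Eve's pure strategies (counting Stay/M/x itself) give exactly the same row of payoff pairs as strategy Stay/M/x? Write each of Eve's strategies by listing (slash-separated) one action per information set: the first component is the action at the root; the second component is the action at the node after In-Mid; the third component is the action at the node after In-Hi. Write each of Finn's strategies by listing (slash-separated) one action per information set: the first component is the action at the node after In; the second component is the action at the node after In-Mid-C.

Row for Stay/M/x (columns Mid/g, Mid/h, Mid/f, Hi/g, Hi/h, Hi/f): (3,8) (3,8) (3,8) (3,8) (3,8) (3,8).
Under Stay/M/x, Eve's choice at the node after In-Mid and at the node after In-Hi can never be reached regardless of what Finn does, so varying those choices leaves every outcome unchanged.
Holding the reachable choices fixed and varying the unreachable ones freely already gives 3 × 2 = 6 equivalent strategies.
No other strategy reproduces this row, so those 6 are the full class: Stay/M/x, Stay/M/y, Stay/C/x, Stay/C/y, Stay/L/x, Stay/L/y.

6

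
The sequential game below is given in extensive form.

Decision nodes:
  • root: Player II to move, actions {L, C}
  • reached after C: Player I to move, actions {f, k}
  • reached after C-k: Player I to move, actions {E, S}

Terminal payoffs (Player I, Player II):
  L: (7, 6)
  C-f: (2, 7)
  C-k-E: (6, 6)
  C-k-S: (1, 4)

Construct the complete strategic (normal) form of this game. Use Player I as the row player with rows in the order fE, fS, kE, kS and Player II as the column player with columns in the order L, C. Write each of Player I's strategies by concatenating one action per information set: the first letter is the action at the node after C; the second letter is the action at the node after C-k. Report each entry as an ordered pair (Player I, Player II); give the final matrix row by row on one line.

            L        C
  fE    (7,6)    (2,7)
  fS    (7,6)    (2,7)
  kE    (7,6)    (6,6)
  kS    (7,6)    (1,4)

fE: (7,6) (2,7) | fS: (7,6) (2,7) | kE: (7,6) (6,6) | kS: (7,6) (1,4)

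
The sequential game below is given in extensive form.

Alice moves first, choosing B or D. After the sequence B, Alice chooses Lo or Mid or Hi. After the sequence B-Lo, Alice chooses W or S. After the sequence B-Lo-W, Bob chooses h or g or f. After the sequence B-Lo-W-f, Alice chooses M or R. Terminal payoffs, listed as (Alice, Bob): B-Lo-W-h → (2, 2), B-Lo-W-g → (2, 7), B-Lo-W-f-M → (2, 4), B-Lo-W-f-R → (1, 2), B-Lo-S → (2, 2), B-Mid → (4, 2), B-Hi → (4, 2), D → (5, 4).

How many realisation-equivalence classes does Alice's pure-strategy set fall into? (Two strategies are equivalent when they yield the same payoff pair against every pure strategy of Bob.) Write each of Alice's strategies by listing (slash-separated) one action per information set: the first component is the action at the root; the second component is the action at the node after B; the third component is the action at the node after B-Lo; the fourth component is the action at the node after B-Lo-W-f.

Alice has 24 pure strategies: B/Lo/W/M, B/Lo/W/R, B/Lo/S/M, B/Lo/S/R, B/Mid/W/M, B/Mid/W/R, B/Mid/S/M, B/Mid/S/R, B/Hi/W/M, B/Hi/W/R, B/Hi/S/M, B/Hi/S/R, D/Lo/W/M, D/Lo/W/R, D/Lo/S/M, D/Lo/S/R, D/Mid/W/M, D/Mid/W/R, D/Mid/S/M, D/Mid/S/R, D/Hi/W/M, D/Hi/W/R, D/Hi/S/M, D/Hi/S/R. Columns: h, g, f.
{B/Lo/W/M} → row (2,2) (2,7) (2,4)
{B/Lo/W/R} → row (2,2) (2,7) (1,2)
{B/Lo/S/M, B/Lo/S/R} → row (2,2) (2,2) (2,2)
{B/Mid/W/M, B/Mid/W/R, B/Mid/S/M, B/Mid/S/R, B/Hi/W/M, B/Hi/W/R, B/Hi/S/M, B/Hi/S/R} → row (4,2) (4,2) (4,2)
{D/Lo/W/M, D/Lo/W/R, D/Lo/S/M, D/Lo/S/R, D/Mid/W/M, D/Mid/W/R, D/Mid/S/M, D/Mid/S/R, D/Hi/W/M, D/Hi/W/R, D/Hi/S/M, D/Hi/S/R} → row (5,4) (5,4) (5,4)
That's 5 distinct rows out of 24 strategies.

5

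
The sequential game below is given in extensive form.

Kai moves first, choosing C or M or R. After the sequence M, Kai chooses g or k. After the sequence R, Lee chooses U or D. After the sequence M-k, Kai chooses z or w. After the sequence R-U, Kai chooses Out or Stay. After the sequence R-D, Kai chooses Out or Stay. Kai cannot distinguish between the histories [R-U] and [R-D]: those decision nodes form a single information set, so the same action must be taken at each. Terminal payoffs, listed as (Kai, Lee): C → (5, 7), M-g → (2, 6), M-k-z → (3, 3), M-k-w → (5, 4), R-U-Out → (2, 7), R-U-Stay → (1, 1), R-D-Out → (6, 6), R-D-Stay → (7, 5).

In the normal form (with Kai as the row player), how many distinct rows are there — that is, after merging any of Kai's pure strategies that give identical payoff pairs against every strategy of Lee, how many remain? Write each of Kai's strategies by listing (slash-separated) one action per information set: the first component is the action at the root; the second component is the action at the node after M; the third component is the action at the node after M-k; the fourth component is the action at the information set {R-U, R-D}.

Kai has 24 pure strategies: C/g/z/Out, C/g/z/Stay, C/g/w/Out, C/g/w/Stay, C/k/z/Out, C/k/z/Stay, C/k/w/Out, C/k/w/Stay, M/g/z/Out, M/g/z/Stay, M/g/w/Out, M/g/w/Stay, M/k/z/Out, M/k/z/Stay, M/k/w/Out, M/k/w/Stay, R/g/z/Out, R/g/z/Stay, R/g/w/Out, R/g/w/Stay, R/k/z/Out, R/k/z/Stay, R/k/w/Out, R/k/w/Stay. Columns: U, D.
{C/g/z/Out, C/g/z/Stay, C/g/w/Out, C/g/w/Stay, C/k/z/Out, C/k/z/Stay, C/k/w/Out, C/k/w/Stay} → row (5,7) (5,7)
{M/g/z/Out, M/g/z/Stay, M/g/w/Out, M/g/w/Stay} → row (2,6) (2,6)
{M/k/z/Out, M/k/z/Stay} → row (3,3) (3,3)
{M/k/w/Out, M/k/w/Stay} → row (5,4) (5,4)
{R/g/z/Out, R/g/w/Out, R/k/z/Out, R/k/w/Out} → row (2,7) (6,6)
{R/g/z/Stay, R/g/w/Stay, R/k/z/Stay, R/k/w/Stay} → row (1,1) (7,5)
That's 6 distinct rows out of 24 strategies.

6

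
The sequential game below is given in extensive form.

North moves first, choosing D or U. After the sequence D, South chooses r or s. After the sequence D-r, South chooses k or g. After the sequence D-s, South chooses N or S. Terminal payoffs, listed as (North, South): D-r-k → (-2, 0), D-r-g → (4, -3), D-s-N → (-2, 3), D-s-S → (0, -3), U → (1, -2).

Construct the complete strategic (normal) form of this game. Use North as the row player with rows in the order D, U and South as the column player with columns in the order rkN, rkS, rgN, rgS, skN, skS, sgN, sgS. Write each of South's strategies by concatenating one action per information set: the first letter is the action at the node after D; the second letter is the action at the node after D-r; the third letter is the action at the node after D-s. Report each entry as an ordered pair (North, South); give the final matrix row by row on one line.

Row D: rkN→(-2,0), rkS→(-2,0), rgN→(4,-3), rgS→(4,-3), skN→(-2,3), skS→(0,-3), sgN→(-2,3), sgS→(0,-3)
Row U: rkN→(1,-2), rkS→(1,-2), rgN→(1,-2), rgS→(1,-2), skN→(1,-2), skS→(1,-2), sgN→(1,-2), sgS→(1,-2)

D: (-2,0) (-2,0) (4,-3) (4,-3) (-2,3) (0,-3) (-2,3) (0,-3) | U: (1,-2) (1,-2) (1,-2) (1,-2) (1,-2) (1,-2) (1,-2) (1,-2)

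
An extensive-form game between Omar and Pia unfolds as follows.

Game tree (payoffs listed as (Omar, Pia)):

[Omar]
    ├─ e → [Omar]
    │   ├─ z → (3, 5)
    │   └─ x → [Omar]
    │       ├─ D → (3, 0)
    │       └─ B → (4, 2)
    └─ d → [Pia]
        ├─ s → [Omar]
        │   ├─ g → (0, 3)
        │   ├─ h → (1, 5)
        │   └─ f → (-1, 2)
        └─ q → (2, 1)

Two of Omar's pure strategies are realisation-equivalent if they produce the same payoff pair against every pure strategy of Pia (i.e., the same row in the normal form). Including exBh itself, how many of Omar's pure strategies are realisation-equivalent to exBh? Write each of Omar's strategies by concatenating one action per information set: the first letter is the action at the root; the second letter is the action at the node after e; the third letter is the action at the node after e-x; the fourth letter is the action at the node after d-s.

3

Row for exBh (columns s, q): (4,2) (4,2).
Under exBh, Omar's choice at the node after d-s can never be reached regardless of what Pia does, so varying those choices leaves every outcome unchanged.
Holding the reachable choices fixed and varying the unreachable one freely already gives 3 equivalent strategies.
No other strategy reproduces this row, so those 3 are the full class: exBg, exBh, exBf.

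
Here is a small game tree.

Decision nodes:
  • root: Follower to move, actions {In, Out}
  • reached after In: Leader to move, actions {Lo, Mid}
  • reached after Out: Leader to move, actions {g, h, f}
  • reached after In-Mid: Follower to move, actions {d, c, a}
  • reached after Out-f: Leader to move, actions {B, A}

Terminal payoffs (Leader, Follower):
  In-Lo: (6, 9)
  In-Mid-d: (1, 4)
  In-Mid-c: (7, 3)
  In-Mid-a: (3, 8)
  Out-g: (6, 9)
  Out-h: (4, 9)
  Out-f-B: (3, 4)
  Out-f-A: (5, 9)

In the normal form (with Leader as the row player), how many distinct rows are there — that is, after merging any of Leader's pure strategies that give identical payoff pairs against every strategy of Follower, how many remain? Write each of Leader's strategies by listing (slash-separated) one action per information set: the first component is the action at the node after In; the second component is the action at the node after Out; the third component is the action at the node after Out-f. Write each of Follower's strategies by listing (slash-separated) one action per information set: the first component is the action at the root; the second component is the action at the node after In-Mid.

8

Leader has 12 pure strategies: Lo/g/B, Lo/g/A, Lo/h/B, Lo/h/A, Lo/f/B, Lo/f/A, Mid/g/B, Mid/g/A, Mid/h/B, Mid/h/A, Mid/f/B, Mid/f/A. Columns: In/d, In/c, In/a, Out/d, Out/c, Out/a.
{Lo/g/B, Lo/g/A} → row (6,9) (6,9) (6,9) (6,9) (6,9) (6,9)
{Lo/h/B, Lo/h/A} → row (6,9) (6,9) (6,9) (4,9) (4,9) (4,9)
{Lo/f/B} → row (6,9) (6,9) (6,9) (3,4) (3,4) (3,4)
{Lo/f/A} → row (6,9) (6,9) (6,9) (5,9) (5,9) (5,9)
{Mid/g/B, Mid/g/A} → row (1,4) (7,3) (3,8) (6,9) (6,9) (6,9)
{Mid/h/B, Mid/h/A} → row (1,4) (7,3) (3,8) (4,9) (4,9) (4,9)
{Mid/f/B} → row (1,4) (7,3) (3,8) (3,4) (3,4) (3,4)
{Mid/f/A} → row (1,4) (7,3) (3,8) (5,9) (5,9) (5,9)
That's 8 distinct rows out of 12 strategies.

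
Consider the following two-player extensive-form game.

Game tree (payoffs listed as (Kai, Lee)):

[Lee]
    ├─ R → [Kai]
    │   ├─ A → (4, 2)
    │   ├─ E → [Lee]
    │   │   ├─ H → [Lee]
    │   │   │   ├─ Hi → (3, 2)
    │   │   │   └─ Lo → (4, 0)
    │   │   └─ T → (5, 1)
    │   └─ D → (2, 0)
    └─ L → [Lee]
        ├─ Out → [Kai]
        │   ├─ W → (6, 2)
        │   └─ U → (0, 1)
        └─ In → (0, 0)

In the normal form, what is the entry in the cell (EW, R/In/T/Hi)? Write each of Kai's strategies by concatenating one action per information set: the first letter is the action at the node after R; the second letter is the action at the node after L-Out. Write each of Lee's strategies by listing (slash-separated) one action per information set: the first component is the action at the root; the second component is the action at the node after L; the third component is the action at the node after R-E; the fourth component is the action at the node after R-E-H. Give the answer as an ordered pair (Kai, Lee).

(5, 1)

Trace the play path from the root:
  Lee plays R
  Kai plays E at [R]
  Lee plays T at [R-E]
→ terminal payoff (5, 1).
(Kai's choice at the node after L-Out is never reached on this path, so it doesn't affect the outcome.)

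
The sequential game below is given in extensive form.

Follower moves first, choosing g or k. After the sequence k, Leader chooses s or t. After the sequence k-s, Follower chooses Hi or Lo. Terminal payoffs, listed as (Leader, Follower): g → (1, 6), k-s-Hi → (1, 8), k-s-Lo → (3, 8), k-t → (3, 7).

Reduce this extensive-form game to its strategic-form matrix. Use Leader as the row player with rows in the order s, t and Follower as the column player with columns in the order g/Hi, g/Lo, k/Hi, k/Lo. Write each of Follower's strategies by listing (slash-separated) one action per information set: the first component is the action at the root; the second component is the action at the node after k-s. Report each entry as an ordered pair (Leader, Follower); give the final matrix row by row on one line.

s: (1,6) (1,6) (1,8) (3,8) | t: (1,6) (1,6) (3,7) (3,7)

         g/Hi     g/Lo     k/Hi     k/Lo
   s    (1,6)    (1,6)    (1,8)    (3,8)
   t    (1,6)    (1,6)    (3,7)    (3,7)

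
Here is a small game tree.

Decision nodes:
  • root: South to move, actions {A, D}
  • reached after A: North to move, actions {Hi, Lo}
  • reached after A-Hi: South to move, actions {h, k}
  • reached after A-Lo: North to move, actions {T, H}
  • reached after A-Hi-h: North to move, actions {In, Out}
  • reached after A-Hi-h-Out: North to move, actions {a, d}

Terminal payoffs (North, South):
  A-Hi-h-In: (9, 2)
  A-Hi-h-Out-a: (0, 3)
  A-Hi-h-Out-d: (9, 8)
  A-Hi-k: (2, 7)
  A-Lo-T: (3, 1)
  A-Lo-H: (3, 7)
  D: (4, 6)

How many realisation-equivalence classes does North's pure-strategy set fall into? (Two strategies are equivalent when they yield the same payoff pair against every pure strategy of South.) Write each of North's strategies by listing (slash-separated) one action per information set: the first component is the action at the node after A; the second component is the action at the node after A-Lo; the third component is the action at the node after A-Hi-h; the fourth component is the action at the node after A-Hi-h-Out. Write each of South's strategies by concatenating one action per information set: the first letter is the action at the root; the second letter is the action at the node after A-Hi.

North has 16 pure strategies: Hi/T/In/a, Hi/T/In/d, Hi/T/Out/a, Hi/T/Out/d, Hi/H/In/a, Hi/H/In/d, Hi/H/Out/a, Hi/H/Out/d, Lo/T/In/a, Lo/T/In/d, Lo/T/Out/a, Lo/T/Out/d, Lo/H/In/a, Lo/H/In/d, Lo/H/Out/a, Lo/H/Out/d. Columns: Ah, Ak, Dh, Dk.
{Hi/T/In/a, Hi/T/In/d, Hi/H/In/a, Hi/H/In/d} → row (9,2) (2,7) (4,6) (4,6)
{Hi/T/Out/a, Hi/H/Out/a} → row (0,3) (2,7) (4,6) (4,6)
{Hi/T/Out/d, Hi/H/Out/d} → row (9,8) (2,7) (4,6) (4,6)
{Lo/T/In/a, Lo/T/In/d, Lo/T/Out/a, Lo/T/Out/d} → row (3,1) (3,1) (4,6) (4,6)
{Lo/H/In/a, Lo/H/In/d, Lo/H/Out/a, Lo/H/Out/d} → row (3,7) (3,7) (4,6) (4,6)
That's 5 distinct rows out of 16 strategies.

5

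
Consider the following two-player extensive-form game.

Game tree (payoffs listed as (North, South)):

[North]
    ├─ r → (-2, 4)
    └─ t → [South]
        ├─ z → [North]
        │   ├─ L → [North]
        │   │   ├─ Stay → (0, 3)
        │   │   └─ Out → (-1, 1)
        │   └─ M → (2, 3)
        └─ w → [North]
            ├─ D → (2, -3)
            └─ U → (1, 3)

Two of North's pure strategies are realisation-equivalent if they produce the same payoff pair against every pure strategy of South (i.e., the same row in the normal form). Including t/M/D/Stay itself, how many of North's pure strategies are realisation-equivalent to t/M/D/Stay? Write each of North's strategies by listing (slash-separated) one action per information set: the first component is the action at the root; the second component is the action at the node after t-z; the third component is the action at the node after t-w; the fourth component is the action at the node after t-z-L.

Row for t/M/D/Stay (columns z, w): (2,3) (2,-3).
Under t/M/D/Stay, North's choice at the node after t-z-L can never be reached regardless of what South does, so varying those choices leaves every outcome unchanged.
Holding the reachable choices fixed and varying the unreachable one freely already gives 2 equivalent strategies.
No other strategy reproduces this row, so those 2 are the full class: t/M/D/Stay, t/M/D/Out.

2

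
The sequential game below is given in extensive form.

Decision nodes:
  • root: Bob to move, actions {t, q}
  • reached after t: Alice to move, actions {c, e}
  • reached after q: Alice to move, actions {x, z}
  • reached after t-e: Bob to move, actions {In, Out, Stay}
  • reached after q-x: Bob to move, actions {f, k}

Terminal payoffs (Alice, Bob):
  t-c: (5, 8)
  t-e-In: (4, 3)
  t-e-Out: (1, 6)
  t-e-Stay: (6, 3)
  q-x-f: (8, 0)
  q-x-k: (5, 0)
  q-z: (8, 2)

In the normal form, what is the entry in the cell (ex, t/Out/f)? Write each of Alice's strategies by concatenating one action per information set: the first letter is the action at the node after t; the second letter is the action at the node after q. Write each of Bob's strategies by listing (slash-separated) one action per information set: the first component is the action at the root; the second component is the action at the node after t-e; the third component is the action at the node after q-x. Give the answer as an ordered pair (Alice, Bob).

(1, 6)

Trace the play path from the root:
  Bob plays t
  Alice plays e at [t]
  Bob plays Out at [t-e]
→ terminal payoff (1, 6).
(Alice's choice at the node after q is never reached on this path, so it doesn't affect the outcome.)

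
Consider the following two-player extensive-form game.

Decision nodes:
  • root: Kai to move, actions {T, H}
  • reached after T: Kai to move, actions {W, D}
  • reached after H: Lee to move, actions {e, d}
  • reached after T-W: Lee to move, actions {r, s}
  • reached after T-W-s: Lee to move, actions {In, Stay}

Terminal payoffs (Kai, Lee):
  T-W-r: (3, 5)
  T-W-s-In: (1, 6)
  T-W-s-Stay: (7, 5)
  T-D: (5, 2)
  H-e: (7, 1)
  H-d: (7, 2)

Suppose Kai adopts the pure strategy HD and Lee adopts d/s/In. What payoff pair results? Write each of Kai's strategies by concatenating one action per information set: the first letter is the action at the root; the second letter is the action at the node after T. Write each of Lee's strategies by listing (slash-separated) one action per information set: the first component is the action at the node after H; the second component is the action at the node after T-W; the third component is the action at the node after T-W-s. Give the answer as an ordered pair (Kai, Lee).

(7, 2)

Trace the play path from the root:
  Kai plays H
  Lee plays d at [H]
→ terminal payoff (7, 2).
(Kai's choice at the node after T is never reached on this path, so it doesn't affect the outcome.)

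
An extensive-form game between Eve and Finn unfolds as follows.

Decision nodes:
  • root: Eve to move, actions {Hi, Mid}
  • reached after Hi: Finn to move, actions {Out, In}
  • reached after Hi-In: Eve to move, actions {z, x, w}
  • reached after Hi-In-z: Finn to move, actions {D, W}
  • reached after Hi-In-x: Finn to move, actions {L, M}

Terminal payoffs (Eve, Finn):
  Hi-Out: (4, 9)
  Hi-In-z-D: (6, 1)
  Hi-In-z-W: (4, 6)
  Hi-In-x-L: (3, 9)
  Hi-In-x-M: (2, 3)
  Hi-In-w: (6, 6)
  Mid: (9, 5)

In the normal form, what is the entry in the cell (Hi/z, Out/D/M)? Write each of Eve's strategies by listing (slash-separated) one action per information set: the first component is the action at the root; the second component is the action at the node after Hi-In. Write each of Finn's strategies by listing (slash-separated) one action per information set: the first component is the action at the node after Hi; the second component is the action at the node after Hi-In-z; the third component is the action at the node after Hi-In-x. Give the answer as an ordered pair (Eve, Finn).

Trace the play path from the root:
  Eve plays Hi
  Finn plays Out at [Hi]
→ terminal payoff (4, 9).
(Eve's choice at the node after Hi-In is never reached on this path, so it doesn't affect the outcome.)

(4, 9)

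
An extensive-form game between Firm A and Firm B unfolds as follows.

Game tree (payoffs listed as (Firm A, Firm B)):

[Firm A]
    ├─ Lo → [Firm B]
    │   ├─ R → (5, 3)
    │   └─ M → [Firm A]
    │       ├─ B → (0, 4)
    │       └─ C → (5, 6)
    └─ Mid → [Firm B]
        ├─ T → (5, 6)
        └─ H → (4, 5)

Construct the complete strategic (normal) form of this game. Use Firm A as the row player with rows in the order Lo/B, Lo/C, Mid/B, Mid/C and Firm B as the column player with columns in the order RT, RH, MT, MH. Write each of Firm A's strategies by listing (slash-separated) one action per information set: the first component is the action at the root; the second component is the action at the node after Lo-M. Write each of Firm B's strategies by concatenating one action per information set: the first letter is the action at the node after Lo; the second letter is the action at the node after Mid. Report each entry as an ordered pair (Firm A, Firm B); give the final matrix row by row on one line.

Lo/B: (5,3) (5,3) (0,4) (0,4) | Lo/C: (5,3) (5,3) (5,6) (5,6) | Mid/B: (5,6) (4,5) (5,6) (4,5) | Mid/C: (5,6) (4,5) (5,6) (4,5)

Row Lo/B: RT→(5,3), RH→(5,3), MT→(0,4), MH→(0,4)
Row Lo/C: RT→(5,3), RH→(5,3), MT→(5,6), MH→(5,6)
Row Mid/B: RT→(5,6), RH→(4,5), MT→(5,6), MH→(4,5)
Row Mid/C: RT→(5,6), RH→(4,5), MT→(5,6), MH→(4,5)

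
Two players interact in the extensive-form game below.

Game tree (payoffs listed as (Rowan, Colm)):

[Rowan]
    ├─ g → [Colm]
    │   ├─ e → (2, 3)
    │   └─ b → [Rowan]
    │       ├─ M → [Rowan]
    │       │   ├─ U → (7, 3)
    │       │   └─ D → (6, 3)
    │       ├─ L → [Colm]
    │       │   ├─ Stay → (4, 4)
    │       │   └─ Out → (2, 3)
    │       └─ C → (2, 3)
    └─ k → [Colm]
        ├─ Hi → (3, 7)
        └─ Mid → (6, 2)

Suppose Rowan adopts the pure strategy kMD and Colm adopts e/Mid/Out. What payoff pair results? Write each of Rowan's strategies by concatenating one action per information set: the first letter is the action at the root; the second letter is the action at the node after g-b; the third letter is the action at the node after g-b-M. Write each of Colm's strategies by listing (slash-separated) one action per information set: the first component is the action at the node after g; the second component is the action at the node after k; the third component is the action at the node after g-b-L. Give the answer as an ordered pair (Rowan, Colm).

Trace the play path from the root:
  Rowan plays k
  Colm plays Mid at [k]
→ terminal payoff (6, 2).
(Rowan's choice at the node after g-b is never reached on this path, so it doesn't affect the outcome.)

(6, 2)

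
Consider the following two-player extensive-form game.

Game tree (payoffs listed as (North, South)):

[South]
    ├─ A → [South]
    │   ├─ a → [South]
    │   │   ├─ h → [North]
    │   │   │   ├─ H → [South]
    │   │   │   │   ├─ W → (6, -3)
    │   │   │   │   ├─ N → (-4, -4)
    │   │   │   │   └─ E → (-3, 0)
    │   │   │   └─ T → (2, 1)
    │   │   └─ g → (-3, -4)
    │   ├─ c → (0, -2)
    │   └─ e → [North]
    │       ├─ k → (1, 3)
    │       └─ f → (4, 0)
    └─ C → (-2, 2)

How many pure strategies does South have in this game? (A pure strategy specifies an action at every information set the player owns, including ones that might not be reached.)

South owns the root with actions {A, C} — two choices.
South owns the node after A with actions {a, c, e} — three choices.
South owns the node after A-a with actions {h, g} — two choices.
South owns the node after A-a-h-H with actions {W, N, E} — three choices.
A pure strategy fixes one action at each information set independently, so the count is the product 2 × 3 × 2 × 3 = 36.
(For reference, North has 4 pure strategies, giving a 36×4 normal-form matrix.)

36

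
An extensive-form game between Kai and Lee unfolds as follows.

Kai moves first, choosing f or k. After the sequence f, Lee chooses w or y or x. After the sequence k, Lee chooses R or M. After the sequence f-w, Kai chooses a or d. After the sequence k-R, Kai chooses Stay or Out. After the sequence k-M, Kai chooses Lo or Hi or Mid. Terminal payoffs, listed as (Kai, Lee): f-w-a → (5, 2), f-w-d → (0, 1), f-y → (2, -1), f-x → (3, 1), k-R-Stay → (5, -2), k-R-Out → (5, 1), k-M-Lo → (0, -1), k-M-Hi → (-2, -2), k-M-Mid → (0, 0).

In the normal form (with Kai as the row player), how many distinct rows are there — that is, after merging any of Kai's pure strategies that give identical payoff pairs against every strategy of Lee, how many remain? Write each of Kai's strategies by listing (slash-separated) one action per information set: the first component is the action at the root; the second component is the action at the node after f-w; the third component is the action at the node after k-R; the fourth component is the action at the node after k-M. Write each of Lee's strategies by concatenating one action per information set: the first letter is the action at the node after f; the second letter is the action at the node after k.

8

Kai has 24 pure strategies: f/a/Stay/Lo, f/a/Stay/Hi, f/a/Stay/Mid, f/a/Out/Lo, f/a/Out/Hi, f/a/Out/Mid, f/d/Stay/Lo, f/d/Stay/Hi, f/d/Stay/Mid, f/d/Out/Lo, f/d/Out/Hi, f/d/Out/Mid, k/a/Stay/Lo, k/a/Stay/Hi, k/a/Stay/Mid, k/a/Out/Lo, k/a/Out/Hi, k/a/Out/Mid, k/d/Stay/Lo, k/d/Stay/Hi, k/d/Stay/Mid, k/d/Out/Lo, k/d/Out/Hi, k/d/Out/Mid. Columns: wR, wM, yR, yM, xR, xM.
{f/a/Stay/Lo, f/a/Stay/Hi, f/a/Stay/Mid, f/a/Out/Lo, f/a/Out/Hi, f/a/Out/Mid} → row (5,2) (5,2) (2,-1) (2,-1) (3,1) (3,1)
{f/d/Stay/Lo, f/d/Stay/Hi, f/d/Stay/Mid, f/d/Out/Lo, f/d/Out/Hi, f/d/Out/Mid} → row (0,1) (0,1) (2,-1) (2,-1) (3,1) (3,1)
{k/a/Stay/Lo, k/d/Stay/Lo} → row (5,-2) (0,-1) (5,-2) (0,-1) (5,-2) (0,-1)
{k/a/Stay/Hi, k/d/Stay/Hi} → row (5,-2) (-2,-2) (5,-2) (-2,-2) (5,-2) (-2,-2)
{k/a/Stay/Mid, k/d/Stay/Mid} → row (5,-2) (0,0) (5,-2) (0,0) (5,-2) (0,0)
{k/a/Out/Lo, k/d/Out/Lo} → row (5,1) (0,-1) (5,1) (0,-1) (5,1) (0,-1)
{k/a/Out/Hi, k/d/Out/Hi} → row (5,1) (-2,-2) (5,1) (-2,-2) (5,1) (-2,-2)
{k/a/Out/Mid, k/d/Out/Mid} → row (5,1) (0,0) (5,1) (0,0) (5,1) (0,0)
That's 8 distinct rows out of 24 strategies.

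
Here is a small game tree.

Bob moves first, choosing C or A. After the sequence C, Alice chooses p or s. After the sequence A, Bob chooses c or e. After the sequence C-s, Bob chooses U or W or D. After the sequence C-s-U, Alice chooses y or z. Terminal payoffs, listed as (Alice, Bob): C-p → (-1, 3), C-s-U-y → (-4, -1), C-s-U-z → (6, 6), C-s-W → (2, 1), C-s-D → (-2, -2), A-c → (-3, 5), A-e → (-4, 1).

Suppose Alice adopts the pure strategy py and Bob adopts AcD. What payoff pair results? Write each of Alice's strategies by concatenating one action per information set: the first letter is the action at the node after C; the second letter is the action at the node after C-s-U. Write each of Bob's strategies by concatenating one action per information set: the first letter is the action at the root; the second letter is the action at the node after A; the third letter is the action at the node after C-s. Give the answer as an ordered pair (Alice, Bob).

Trace the play path from the root:
  Bob plays A
  Bob plays c at [A]
→ terminal payoff (-3, 5).
(Alice's choice at the node after C is never reached on this path, so it doesn't affect the outcome.)

(-3, 5)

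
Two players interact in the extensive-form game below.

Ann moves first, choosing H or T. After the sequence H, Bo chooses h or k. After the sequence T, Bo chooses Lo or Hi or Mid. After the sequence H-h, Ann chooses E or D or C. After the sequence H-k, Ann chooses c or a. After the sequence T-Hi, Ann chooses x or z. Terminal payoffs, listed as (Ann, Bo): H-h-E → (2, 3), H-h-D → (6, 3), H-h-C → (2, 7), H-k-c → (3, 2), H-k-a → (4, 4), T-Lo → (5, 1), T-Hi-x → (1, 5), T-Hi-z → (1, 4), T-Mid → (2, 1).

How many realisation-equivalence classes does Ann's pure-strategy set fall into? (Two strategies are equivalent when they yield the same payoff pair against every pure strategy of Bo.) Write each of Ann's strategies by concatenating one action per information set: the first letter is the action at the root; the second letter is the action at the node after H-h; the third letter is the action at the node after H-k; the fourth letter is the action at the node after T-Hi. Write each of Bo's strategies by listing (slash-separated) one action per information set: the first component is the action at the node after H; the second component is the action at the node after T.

Ann has 24 pure strategies: HEcx, HEcz, HEax, HEaz, HDcx, HDcz, HDax, HDaz, HCcx, HCcz, HCax, HCaz, TEcx, TEcz, TEax, TEaz, TDcx, TDcz, TDax, TDaz, TCcx, TCcz, TCax, TCaz. Columns: h/Lo, h/Hi, h/Mid, k/Lo, k/Hi, k/Mid.
{HEcx, HEcz} → row (2,3) (2,3) (2,3) (3,2) (3,2) (3,2)
{HEax, HEaz} → row (2,3) (2,3) (2,3) (4,4) (4,4) (4,4)
{HDcx, HDcz} → row (6,3) (6,3) (6,3) (3,2) (3,2) (3,2)
{HDax, HDaz} → row (6,3) (6,3) (6,3) (4,4) (4,4) (4,4)
{HCcx, HCcz} → row (2,7) (2,7) (2,7) (3,2) (3,2) (3,2)
{HCax, HCaz} → row (2,7) (2,7) (2,7) (4,4) (4,4) (4,4)
{TEcx, TEax, TDcx, TDax, TCcx, TCax} → row (5,1) (1,5) (2,1) (5,1) (1,5) (2,1)
{TEcz, TEaz, TDcz, TDaz, TCcz, TCaz} → row (5,1) (1,4) (2,1) (5,1) (1,4) (2,1)
That's 8 distinct rows out of 24 strategies.

8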